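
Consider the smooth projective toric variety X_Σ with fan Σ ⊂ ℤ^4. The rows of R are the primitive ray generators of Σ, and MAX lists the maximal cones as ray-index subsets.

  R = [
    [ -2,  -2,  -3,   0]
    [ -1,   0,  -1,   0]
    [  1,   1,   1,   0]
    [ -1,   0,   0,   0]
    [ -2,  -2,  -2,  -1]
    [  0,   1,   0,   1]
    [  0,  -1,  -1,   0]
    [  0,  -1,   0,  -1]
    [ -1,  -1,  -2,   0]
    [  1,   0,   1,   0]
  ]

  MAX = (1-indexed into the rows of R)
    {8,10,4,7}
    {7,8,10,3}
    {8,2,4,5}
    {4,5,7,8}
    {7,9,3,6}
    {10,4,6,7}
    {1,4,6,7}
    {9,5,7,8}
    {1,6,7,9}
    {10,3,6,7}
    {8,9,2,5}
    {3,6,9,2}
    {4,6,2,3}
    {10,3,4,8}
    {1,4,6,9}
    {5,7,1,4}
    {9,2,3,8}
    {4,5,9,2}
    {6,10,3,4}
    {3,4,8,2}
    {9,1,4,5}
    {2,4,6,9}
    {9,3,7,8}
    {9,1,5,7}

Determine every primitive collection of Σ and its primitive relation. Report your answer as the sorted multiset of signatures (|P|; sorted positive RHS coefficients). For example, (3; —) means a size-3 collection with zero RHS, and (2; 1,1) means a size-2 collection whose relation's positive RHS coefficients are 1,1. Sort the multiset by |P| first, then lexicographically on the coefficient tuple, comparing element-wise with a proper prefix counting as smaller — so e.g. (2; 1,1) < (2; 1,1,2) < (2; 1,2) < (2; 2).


The 15 primitive collections of Σ (r=10, n=4):

  {2,10}:  v_{2} + v_{10} = 0 — sig = (2; —)
  {6,8}:  v_{6} + v_{8} = 0 — sig = (2; —)
  {1,3}:  v_{1} + v_{3} = v_{9} — sig = (2; 1)
  {2,7}:  v_{2} + v_{7} = v_{9} — sig = (2; 1)
  {9,10}:  v_{9} + v_{10} = v_{7} — sig = (2; 1)
  {1,8}:  v_{1} + v_{8} = v_{5} + v_{7} — sig = (2; 1,1)
  {3,5}:  v_{3} + v_{5} = v_{2} + v_{8} — sig = (2; 1,1)
  {5,6}:  v_{5} + v_{6} = v_{4} + v_{9} — sig = (2; 1,1)
  {5,10}:  v_{5} + v_{10} = v_{4} + v_{7} + v_{8} — sig = (2; 1,1,1)
  {1,2}:  v_{1} + v_{2} = v_{4} + 2·v_{9} — sig = (2; 1,2)
  {1,10}:  v_{1} + v_{10} = v_{4} + 2·v_{7} — sig = (2; 1,2)
  {3,4,7}:  v_{3} + v_{4} + v_{7} = 0 — sig = (3; —)
  {3,4,9}:  v_{3} + v_{4} + v_{9} = v_{2} — sig = (3; 1)
  {4,7,9}:  v_{4} + v_{7} + v_{9} = v_{1} — sig = (3; 1)
  {4,8,9}:  v_{4} + v_{8} + v_{9} = v_{5} — sig = (3; 1)

so the primitive-relation signature multiset is
    (2; —)
    (2; —)
    (2; 1)
    (2; 1)
    (2; 1)
    (2; 1,1)
    (2; 1,1)
    (2; 1,1)
    (2; 1,1,1)
    (2; 1,2)
    (2; 1,2)
    (3; —)
    (3; 1)
    (3; 1)
    (3; 1)


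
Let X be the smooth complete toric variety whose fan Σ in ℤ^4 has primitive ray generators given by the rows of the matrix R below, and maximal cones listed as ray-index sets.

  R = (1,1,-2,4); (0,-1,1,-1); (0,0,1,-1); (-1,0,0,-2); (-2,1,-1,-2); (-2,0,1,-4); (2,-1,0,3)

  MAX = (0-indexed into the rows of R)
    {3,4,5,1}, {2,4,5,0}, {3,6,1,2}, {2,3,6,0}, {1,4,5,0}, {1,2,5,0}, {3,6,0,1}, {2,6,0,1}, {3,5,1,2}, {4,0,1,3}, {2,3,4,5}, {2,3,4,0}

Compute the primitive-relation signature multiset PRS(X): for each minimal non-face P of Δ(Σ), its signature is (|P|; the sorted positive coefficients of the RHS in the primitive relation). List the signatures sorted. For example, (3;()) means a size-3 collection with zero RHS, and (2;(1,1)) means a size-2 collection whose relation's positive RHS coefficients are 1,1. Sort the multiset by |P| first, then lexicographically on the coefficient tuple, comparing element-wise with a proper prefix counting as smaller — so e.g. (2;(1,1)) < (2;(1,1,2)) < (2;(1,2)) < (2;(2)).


Minimal non-faces — 5 found among 7 rays, 12 max cones:

  P={5,6}:  v_{5} + v_{6} = v_{1} ; sig = (2;(1))
  P={4,6}:  v_{4} + v_{6} = v_{0} + v_{1} + v_{3} ; sig = (2;(1,1,1))
  P={0,3,5}:  v_{0} + v_{3} + v_{5} = v_{4} ; sig = (3;(1))
  P={1,2,4}:  v_{1} + v_{2} + v_{4} = v_{5} ; sig = (3;(1))
  P={0,1,2,3}:  v_{0} + v_{1} + v_{2} + v_{3} = 0 ; sig = (4;())

Hence PRS(X_Σ) =
    (2;(1))
    (2;(1,1,1))
    (3;(1))
    (3;(1))
    (4;())


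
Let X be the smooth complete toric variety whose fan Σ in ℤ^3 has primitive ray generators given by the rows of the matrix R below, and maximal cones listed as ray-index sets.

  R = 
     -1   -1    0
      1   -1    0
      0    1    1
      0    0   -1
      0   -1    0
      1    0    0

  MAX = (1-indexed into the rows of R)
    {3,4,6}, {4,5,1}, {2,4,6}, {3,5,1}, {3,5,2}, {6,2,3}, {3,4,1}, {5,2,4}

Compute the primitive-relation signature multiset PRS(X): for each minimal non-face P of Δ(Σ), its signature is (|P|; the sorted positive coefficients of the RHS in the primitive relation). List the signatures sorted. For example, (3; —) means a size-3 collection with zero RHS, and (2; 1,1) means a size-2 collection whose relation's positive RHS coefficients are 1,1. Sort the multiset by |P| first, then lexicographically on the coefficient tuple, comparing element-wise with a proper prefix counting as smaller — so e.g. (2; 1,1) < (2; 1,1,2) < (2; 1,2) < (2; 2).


The 5 primitive collections of Σ (r=6, n=3):

  P={1,6}:  v_{1} + v_{6} = v_{5}  ⟹  sig = (2; 1)
  P={5,6}:  v_{5} + v_{6} = v_{2}  ⟹  sig = (2; 1)
  P={1,2}:  v_{1} + v_{2} = 2·v_{5}  ⟹  sig = (2; 2)
  P={3,4,5}:  v_{3} + v_{4} + v_{5} = 0  ⟹  sig = (3; —)
  P={2,3,4}:  v_{2} + v_{3} + v_{4} = v_{6}  ⟹  sig = (3; 1)

Signatures (|P|; sorted positive RHS coefficients), sorted:
{ (2; 1) ×2,  (2; 2),  (3; —),  (3; 1) }


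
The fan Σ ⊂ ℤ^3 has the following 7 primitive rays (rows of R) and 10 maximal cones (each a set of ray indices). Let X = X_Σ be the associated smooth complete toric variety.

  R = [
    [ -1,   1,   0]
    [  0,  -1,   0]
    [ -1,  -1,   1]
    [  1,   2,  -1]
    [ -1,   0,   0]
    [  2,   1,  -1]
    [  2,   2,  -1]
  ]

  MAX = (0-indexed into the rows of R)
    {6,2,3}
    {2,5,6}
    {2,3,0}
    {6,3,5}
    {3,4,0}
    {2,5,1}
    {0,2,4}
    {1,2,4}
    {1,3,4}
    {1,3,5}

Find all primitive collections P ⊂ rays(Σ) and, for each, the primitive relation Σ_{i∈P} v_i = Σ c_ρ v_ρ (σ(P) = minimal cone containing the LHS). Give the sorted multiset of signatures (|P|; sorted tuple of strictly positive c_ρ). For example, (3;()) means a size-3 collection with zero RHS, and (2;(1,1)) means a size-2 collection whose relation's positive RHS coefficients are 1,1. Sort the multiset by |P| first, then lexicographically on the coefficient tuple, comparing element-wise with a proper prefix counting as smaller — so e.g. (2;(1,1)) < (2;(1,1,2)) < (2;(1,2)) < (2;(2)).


Minimal non-faces — 9 found among 7 rays, 10 max cones:

  {0,1}:  v_{0} + v_{1} = v_{4} ; sig = (2;(1))
  {0,5}:  v_{0} + v_{5} = v_{3} ; sig = (2;(1))
  {1,6}:  v_{1} + v_{6} = v_{5} ; sig = (2;(1))
  {4,6}:  v_{4} + v_{6} = v_{3} ; sig = (2;(1))
  {4,5}:  v_{4} + v_{5} = v_{1} + v_{3} ; sig = (2;(1,1))
  {0,6}:  v_{0} + v_{6} = v_{2} + 2·v_{3} ; sig = (2;(1,2))
  {1,2,3}:  v_{1} + v_{2} + v_{3} = 0 ; sig = (3;())
  {2,3,4}:  v_{2} + v_{3} + v_{4} = v_{0} ; sig = (3;(1))
  {2,3,5}:  v_{2} + v_{3} + v_{5} = v_{6} ; sig = (3;(1))

Signatures (|P|; sorted positive RHS coefficients), sorted:
[(2;(1)), (2;(1)), (2;(1)), (2;(1)), (2;(1,1)), (2;(1,2)), (3;()), (3;(1)), (3;(1))]


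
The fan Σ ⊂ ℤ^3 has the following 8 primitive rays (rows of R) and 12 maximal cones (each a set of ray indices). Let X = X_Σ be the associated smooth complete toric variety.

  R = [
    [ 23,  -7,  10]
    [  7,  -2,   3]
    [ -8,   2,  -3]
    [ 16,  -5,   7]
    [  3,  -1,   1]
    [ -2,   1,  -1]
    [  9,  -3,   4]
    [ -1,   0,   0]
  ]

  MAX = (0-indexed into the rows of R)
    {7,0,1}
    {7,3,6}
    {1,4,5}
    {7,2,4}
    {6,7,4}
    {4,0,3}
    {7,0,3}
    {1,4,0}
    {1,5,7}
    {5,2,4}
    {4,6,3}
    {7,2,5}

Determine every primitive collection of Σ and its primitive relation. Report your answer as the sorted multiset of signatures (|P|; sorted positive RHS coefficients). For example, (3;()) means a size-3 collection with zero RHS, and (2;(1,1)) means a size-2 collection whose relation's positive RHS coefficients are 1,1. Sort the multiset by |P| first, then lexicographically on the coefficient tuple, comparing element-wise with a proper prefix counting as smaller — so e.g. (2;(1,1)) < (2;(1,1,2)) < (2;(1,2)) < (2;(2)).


Primitive collections (14):

  P={1,2}:  v_{1} + v_{2} = v_{7}  ⟹  sig = (2;(1))
  P={1,3}:  v_{1} + v_{3} = v_{0}  ⟹  sig = (2;(1))
  P={1,6}:  v_{1} + v_{6} = v_{3}  ⟹  sig = (2;(1))
  P={5,6}:  v_{5} + v_{6} = v_{1}  ⟹  sig = (2;(1))
  P={0,2}:  v_{0} + v_{2} = v_{3} + v_{7}  ⟹  sig = (2;(1,1))
  P={2,3}:  v_{2} + v_{3} = v_{6} + v_{7}  ⟹  sig = (2;(1,1))
  P={2,6}:  v_{2} + v_{6} = v_{4} + 2·v_{7}  ⟹  sig = (2;(1,2))
  P={0,6}:  v_{0} + v_{6} = 2·v_{3}  ⟹  sig = (2;(2))
  P={3,5}:  v_{3} + v_{5} = 2·v_{1}  ⟹  sig = (2;(2))
  P={0,5}:  v_{0} + v_{5} = 3·v_{1}  ⟹  sig = (2;(3))
  P={4,5,7}:  v_{4} + v_{5} + v_{7} = 0  ⟹  sig = (3;())
  P={1,4,7}:  v_{1} + v_{4} + v_{7} = v_{6}  ⟹  sig = (3;(1))
  P={0,4,7}:  v_{0} + v_{4} + v_{7} = v_{3} + v_{6}  ⟹  sig = (3;(1,1))
  P={3,4,7}:  v_{3} + v_{4} + v_{7} = 2·v_{6}  ⟹  sig = (3;(2))

Signatures (|P|; sorted positive RHS coefficients), sorted:
{ (2;(1)) ×4,  (2;(1,1)) ×2,  (2;(1,2)),  (2;(2)) ×2,  (2;(3)),  (3;()),  (3;(1)),  (3;(1,1)),  (3;(2)) }


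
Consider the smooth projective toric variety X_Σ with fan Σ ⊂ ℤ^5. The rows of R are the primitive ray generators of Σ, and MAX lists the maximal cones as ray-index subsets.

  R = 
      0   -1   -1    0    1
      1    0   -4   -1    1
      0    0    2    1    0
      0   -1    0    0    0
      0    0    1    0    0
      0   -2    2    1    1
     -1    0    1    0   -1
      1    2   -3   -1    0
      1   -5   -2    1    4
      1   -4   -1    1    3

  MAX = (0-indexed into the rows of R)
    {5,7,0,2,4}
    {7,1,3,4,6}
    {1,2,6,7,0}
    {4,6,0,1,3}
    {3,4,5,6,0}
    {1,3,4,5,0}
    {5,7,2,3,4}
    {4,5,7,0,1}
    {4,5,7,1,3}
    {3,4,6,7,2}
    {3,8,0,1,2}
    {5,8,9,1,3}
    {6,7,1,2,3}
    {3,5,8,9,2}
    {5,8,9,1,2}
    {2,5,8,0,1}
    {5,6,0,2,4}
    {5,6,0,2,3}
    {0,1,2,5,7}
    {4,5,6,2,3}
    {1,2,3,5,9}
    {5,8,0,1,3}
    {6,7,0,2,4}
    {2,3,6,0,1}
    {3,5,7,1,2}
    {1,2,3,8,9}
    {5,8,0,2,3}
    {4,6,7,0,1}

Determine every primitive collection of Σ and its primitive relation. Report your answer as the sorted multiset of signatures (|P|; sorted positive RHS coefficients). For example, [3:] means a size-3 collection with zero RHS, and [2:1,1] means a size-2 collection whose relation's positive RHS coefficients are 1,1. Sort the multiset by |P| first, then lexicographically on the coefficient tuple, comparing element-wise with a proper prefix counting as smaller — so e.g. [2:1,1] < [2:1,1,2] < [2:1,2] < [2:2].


Primitive collections (14):

  P={0,9}:  v_{0} + v_{9} = v_{8} — sig = [2:1]
  P={7,8}:  v_{7} + v_{8} = v_{0} + 2·v_{1} + v_{2} + v_{5} — sig = [2:1,1,1,2]
  P={4,8}:  v_{4} + v_{8} = v_{0} + v_{1} + 2·v_{5} — sig = [2:1,1,2]
  P={7,9}:  v_{7} + v_{9} = 2·v_{1} + v_{2} + v_{5} — sig = [2:1,1,2]
  P={4,9}:  v_{4} + v_{9} = v_{1} + 2·v_{5} — sig = [2:1,2]
  P={6,9}:  v_{6} + v_{9} = 2·v_{0} + v_{2} + 2·v_{3} — sig = [2:1,2,2]
  P={6,8}:  v_{6} + v_{8} = 3·v_{0} + v_{2} + 2·v_{3} — sig = [2:1,2,3]
  P={5,6,7}:  v_{5} + v_{6} + v_{7} = 0 — sig = [3:]
  P={0,3,7}:  v_{0} + v_{3} + v_{7} = v_{1} — sig = [3:1]
  P={1,2,4}:  v_{1} + v_{2} + v_{4} = v_{5} + v_{7} — sig = [3:1,1]
  P={1,5,6}:  v_{1} + v_{5} + v_{6} = v_{0} + v_{3} — sig = [3:1,1]
  P={0,2,3,4}:  v_{0} + v_{2} + v_{3} + v_{4} = v_{5} — sig = [4:1]
  P={0,1,2,3,5}:  v_{0} + v_{1} + v_{2} + v_{3} + v_{5} = v_{9} — sig = [5:1]
  P={1,2,3,5,8}:  v_{1} + v_{2} + v_{3} + v_{5} + v_{8} = 2·v_{9} — sig = [5:2]

Signatures (|P|; sorted positive RHS coefficients), sorted:
[[2:1], [2:1,1,1,2], [2:1,1,2], [2:1,1,2], [2:1,2], [2:1,2,2], [2:1,2,3], [3:], [3:1], [3:1,1], [3:1,1], [4:1], [5:1], [5:2]]


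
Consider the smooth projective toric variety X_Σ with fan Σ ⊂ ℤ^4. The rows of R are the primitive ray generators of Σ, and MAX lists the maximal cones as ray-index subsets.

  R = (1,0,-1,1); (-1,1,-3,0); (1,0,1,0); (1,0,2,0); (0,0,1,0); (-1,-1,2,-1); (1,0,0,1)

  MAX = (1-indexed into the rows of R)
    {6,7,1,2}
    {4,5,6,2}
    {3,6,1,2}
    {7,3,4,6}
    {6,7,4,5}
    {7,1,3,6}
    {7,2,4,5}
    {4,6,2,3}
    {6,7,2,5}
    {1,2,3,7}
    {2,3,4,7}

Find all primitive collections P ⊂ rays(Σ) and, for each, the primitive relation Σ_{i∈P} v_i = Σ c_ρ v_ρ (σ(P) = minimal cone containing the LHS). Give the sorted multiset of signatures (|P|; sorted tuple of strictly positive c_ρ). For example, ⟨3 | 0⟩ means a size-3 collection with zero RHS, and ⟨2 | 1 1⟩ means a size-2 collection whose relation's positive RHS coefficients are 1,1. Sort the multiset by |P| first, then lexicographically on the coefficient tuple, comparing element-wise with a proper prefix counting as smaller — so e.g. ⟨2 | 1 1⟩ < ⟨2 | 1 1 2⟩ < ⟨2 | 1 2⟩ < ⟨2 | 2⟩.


Σ has 5 primitive collections:

  • {1,5}:  v_{1} + v_{5} = v_{7}  ⇒ sig = ⟨2 | 1⟩
  • {3,5}:  v_{3} + v_{5} = v_{4}  ⇒ sig = ⟨2 | 1⟩
  • {1,4}:  v_{1} + v_{4} = v_{3} + v_{7}  ⇒ sig = ⟨2 | 1 1⟩
  • {2,3,6,7}:  v_{2} + v_{3} + v_{6} + v_{7} = 0  ⇒ sig = ⟨4 | 0⟩
  • {2,4,6,7}:  v_{2} + v_{4} + v_{6} + v_{7} = v_{5}  ⇒ sig = ⟨4 | 1⟩

Signatures (|P|; sorted positive RHS coefficients), sorted:
    ⟨2 | 1⟩
    ⟨2 | 1⟩
    ⟨2 | 1 1⟩
    ⟨4 | 0⟩
    ⟨4 | 1⟩


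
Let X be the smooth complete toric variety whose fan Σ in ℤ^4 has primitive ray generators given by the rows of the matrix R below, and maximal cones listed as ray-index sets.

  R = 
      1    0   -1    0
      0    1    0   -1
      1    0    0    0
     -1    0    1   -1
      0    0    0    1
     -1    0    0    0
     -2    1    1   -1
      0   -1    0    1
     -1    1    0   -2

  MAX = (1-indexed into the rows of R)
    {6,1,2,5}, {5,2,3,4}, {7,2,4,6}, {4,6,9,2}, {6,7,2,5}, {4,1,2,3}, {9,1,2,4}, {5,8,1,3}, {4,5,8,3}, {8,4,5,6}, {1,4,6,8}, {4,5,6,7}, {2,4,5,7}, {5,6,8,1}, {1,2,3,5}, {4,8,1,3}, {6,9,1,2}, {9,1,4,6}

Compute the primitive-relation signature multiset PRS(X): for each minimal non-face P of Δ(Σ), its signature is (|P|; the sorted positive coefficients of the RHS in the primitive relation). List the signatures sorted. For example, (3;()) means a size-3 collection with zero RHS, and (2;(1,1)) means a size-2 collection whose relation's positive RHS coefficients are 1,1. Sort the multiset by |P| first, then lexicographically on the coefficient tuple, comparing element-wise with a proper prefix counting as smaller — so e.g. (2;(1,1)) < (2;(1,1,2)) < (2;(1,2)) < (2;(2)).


Minimal non-faces — 12 found among 9 rays, 18 max cones:

  P={2,8}:  v_{2} + v_{8} = 0  ⟹  sig = (2;())
  P={3,6}:  v_{3} + v_{6} = 0  ⟹  sig = (2;())
  P={1,7}:  v_{1} + v_{7} = v_{2} + v_{6}  ⟹  sig = (2;(1,1))
  P={5,9}:  v_{5} + v_{9} = v_{2} + v_{6}  ⟹  sig = (2;(1,1))
  P={3,7}:  v_{3} + v_{7} = v_{2} + v_{4} + v_{5}  ⟹  sig = (2;(1,1,1))
  P={3,9}:  v_{3} + v_{9} = v_{1} + v_{2} + v_{4}  ⟹  sig = (2;(1,1,1))
  P={7,8}:  v_{7} + v_{8} = v_{4} + v_{5} + v_{6}  ⟹  sig = (2;(1,1,1))
  P={8,9}:  v_{8} + v_{9} = v_{1} + v_{4} + v_{6}  ⟹  sig = (2;(1,1,1))
  P={7,9}:  v_{7} + v_{9} = 2·v_{2} + v_{4} + 2·v_{6}  ⟹  sig = (2;(1,2,2))
  P={1,4,5}:  v_{1} + v_{4} + v_{5} = 0  ⟹  sig = (3;())
  P={1,2,4,6}:  v_{1} + v_{2} + v_{4} + v_{6} = v_{9}  ⟹  sig = (4;(1))
  P={2,4,5,6}:  v_{2} + v_{4} + v_{5} + v_{6} = v_{7}  ⟹  sig = (4;(1))

so the primitive-relation signature multiset is
{ (2;()) ×2,  (2;(1,1)) ×2,  (2;(1,1,1)) ×4,  (2;(1,2,2)),  (3;()),  (4;(1)) ×2 }


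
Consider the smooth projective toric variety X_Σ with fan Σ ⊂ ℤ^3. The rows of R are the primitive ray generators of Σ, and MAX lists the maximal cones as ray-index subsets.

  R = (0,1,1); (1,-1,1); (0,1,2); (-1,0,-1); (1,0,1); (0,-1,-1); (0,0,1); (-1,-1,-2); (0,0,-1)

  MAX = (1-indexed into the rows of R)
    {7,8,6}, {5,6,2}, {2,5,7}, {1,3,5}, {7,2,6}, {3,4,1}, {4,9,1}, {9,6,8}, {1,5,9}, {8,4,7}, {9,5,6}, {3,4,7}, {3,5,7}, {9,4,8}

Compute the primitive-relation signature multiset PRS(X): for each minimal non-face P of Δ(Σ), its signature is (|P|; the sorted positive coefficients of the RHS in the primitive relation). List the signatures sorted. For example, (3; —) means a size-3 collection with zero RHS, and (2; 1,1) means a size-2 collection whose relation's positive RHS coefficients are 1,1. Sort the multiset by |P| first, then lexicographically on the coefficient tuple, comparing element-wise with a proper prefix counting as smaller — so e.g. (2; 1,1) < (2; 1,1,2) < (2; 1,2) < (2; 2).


Δ(Σ) — 9 vertices, 16 min non-faces:

  P = {1,6}:  v_{1} + v_{6} = 0 ; sig = (2; —)
  P = {4,5}:  v_{4} + v_{5} = 0 ; sig = (2; —)
  P = {7,9}:  v_{7} + v_{9} = 0 ; sig = (2; —)
  P = {1,7}:  v_{1} + v_{7} = v_{3} ; sig = (2; 1)
  P = {1,8}:  v_{1} + v_{8} = v_{4} ; sig = (2; 1)
  P = {3,6}:  v_{3} + v_{6} = v_{7} ; sig = (2; 1)
  P = {3,9}:  v_{3} + v_{9} = v_{1} ; sig = (2; 1)
  P = {4,6}:  v_{4} + v_{6} = v_{8} ; sig = (2; 1)
  P = {5,8}:  v_{5} + v_{8} = v_{6} ; sig = (2; 1)
  P = {1,2}:  v_{1} + v_{2} = v_{5} + v_{7} ; sig = (2; 1,1)
  P = {2,4}:  v_{2} + v_{4} = v_{6} + v_{7} ; sig = (2; 1,1)
  P = {2,9}:  v_{2} + v_{9} = v_{5} + v_{6} ; sig = (2; 1,1)
  P = {3,8}:  v_{3} + v_{8} = v_{4} + v_{7} ; sig = (2; 1,1)
  P = {2,3}:  v_{2} + v_{3} = v_{5} + 2·v_{7} ; sig = (2; 1,2)
  P = {2,8}:  v_{2} + v_{8} = 2·v_{6} + v_{7} ; sig = (2; 1,2)
  P = {5,6,7}:  v_{5} + v_{6} + v_{7} = v_{2} ; sig = (3; 1)

so the primitive-relation signature multiset is
    |P|=2: 15 collections, coeffs (), (), (), (1), (1), (1), (1), (1), (1), (1,1), (1,1), (1,1), (1,1), (1,2), (1,2)
    |P|=3: 1 collection, coeffs (1)


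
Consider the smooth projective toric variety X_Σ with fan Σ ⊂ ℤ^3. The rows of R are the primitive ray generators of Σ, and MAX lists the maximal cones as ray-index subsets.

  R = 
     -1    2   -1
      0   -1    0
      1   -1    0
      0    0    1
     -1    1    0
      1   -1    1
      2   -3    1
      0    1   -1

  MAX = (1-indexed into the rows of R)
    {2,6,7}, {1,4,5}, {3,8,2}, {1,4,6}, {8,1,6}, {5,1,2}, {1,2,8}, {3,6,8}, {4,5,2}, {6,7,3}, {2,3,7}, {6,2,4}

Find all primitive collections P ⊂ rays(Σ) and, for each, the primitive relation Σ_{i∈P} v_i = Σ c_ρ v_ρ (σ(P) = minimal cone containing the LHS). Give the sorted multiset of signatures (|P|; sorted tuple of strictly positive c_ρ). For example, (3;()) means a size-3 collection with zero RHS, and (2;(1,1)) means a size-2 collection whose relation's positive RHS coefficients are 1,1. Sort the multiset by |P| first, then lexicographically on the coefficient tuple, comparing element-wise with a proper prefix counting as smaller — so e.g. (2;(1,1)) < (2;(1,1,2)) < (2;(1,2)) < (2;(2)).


14 collections generate NE(X_Σ); each relation:

  {3,5}:  v_{3} + v_{5} = 0 ; sig = (2;())
  {1,3}:  v_{1} + v_{3} = v_{8} ; sig = (2;(1))
  {1,7}:  v_{1} + v_{7} = v_{3} ; sig = (2;(1))
  {3,4}:  v_{3} + v_{4} = v_{6} ; sig = (2;(1))
  {5,6}:  v_{5} + v_{6} = v_{4} ; sig = (2;(1))
  {5,8}:  v_{5} + v_{8} = v_{1} ; sig = (2;(1))
  {4,8}:  v_{4} + v_{8} = v_{1} + v_{6} ; sig = (2;(1,1))
  {5,7}:  v_{5} + v_{7} = v_{2} + v_{6} ; sig = (2;(1,1))
  {4,7}:  v_{4} + v_{7} = v_{2} + 2·v_{6} ; sig = (2;(1,2))
  {7,8}:  v_{7} + v_{8} = 2·v_{3} ; sig = (2;(2))
  {1,2,6}:  v_{1} + v_{2} + v_{6} = 0 ; sig = (3;())
  {1,2,4}:  v_{1} + v_{2} + v_{4} = v_{5} ; sig = (3;(1))
  {2,3,6}:  v_{2} + v_{3} + v_{6} = v_{7} ; sig = (3;(1))
  {2,6,8}:  v_{2} + v_{6} + v_{8} = v_{3} ; sig = (3;(1))

Sorted signature multiset PRS(X):
{ (2;()),  (2;(1)) ×5,  (2;(1,1)) ×2,  (2;(1,2)),  (2;(2)),  (3;()),  (3;(1)) ×3 }


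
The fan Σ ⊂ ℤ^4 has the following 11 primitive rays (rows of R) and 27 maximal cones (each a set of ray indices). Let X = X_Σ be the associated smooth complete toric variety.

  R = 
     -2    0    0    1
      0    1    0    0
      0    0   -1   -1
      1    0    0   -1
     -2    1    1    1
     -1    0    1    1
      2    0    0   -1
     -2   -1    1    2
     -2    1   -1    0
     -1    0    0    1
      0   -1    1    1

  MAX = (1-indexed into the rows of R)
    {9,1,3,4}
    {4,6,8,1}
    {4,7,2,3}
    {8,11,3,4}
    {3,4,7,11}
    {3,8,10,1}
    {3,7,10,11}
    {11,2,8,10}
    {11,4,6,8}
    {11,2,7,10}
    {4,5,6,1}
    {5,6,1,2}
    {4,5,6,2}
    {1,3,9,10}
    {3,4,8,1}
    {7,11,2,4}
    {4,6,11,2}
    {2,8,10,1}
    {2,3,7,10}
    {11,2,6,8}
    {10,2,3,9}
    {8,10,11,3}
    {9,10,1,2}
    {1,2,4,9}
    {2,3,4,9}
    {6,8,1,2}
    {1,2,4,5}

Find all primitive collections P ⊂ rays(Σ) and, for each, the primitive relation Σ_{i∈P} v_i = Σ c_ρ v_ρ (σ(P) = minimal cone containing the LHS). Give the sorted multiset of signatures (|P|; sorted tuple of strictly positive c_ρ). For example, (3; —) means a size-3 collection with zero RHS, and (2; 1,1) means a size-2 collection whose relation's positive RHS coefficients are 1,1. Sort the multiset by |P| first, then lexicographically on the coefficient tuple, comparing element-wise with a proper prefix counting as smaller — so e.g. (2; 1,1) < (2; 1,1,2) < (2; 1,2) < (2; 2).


22 minimal non-faces of Δ(Σ) (on 11 rays):

  • {1,7}:  v_{1} + v_{7} = 0  →  sig = (2; —)
  • {4,10}:  v_{4} + v_{10} = 0  →  sig = (2; —)
  • {1,11}:  v_{1} + v_{11} = v_{8}  →  sig = (2; 1)
  • {7,8}:  v_{7} + v_{8} = v_{11}  →  sig = (2; 1)
  • {9,11}:  v_{9} + v_{11} = v_{1}  →  sig = (2; 1)
  • {3,6}:  v_{3} + v_{6} = v_{1} + v_{4}  →  sig = (2; 1,1)
  • {6,10}:  v_{6} + v_{10} = v_{2} + v_{8}  →  sig = (2; 1,1)
  • {7,9}:  v_{7} + v_{9} = v_{2} + v_{3}  →  sig = (2; 1,1)
  • {5,7}:  v_{5} + v_{7} = v_{2} + v_{4} + v_{6}  →  sig = (2; 1,1,1)
  • {5,10}:  v_{5} + v_{10} = v_{1} + v_{2} + v_{6}  →  sig = (2; 1,1,1)
  • {6,7}:  v_{6} + v_{7} = v_{2} + v_{4} + v_{11}  →  sig = (2; 1,1,1)
  • {6,9}:  v_{6} + v_{9} = 2·v_{1} + v_{2} + v_{4}  →  sig = (2; 1,1,2)
  • {5,8}:  v_{5} + v_{8} = v_{1} + 2·v_{6}  →  sig = (2; 1,2)
  • {3,5}:  v_{3} + v_{5} = 2·v_{1} + v_{2} + 2·v_{4}  →  sig = (2; 1,2,2)
  • {5,11}:  v_{5} + v_{11} = 2·v_{6}  →  sig = (2; 2)
  • {8,9}:  v_{8} + v_{9} = 2·v_{1}  →  sig = (2; 2)
  • {5,9}:  v_{5} + v_{9} = 3·v_{1} + 2·v_{2} + 2·v_{4}  →  sig = (2; 2,2,3)
  • {2,3,11}:  v_{2} + v_{3} + v_{11} = 0  →  sig = (3; —)
  • {1,2,3}:  v_{1} + v_{2} + v_{3} = v_{9}  →  sig = (3; 1)
  • {2,3,8}:  v_{2} + v_{3} + v_{8} = v_{1}  →  sig = (3; 1)
  • {2,4,8}:  v_{2} + v_{4} + v_{8} = v_{6}  →  sig = (3; 1)
  • {1,2,4,6}:  v_{1} + v_{2} + v_{4} + v_{6} = v_{5}  →  sig = (4; 1)

so the primitive-relation signature multiset is
    (2; —)
    (2; —)
    (2; 1)
    (2; 1)
    (2; 1)
    (2; 1,1)
    (2; 1,1)
    (2; 1,1)
    (2; 1,1,1)
    (2; 1,1,1)
    (2; 1,1,1)
    (2; 1,1,2)
    (2; 1,2)
    (2; 1,2,2)
    (2; 2)
    (2; 2)
    (2; 2,2,3)
    (3; —)
    (3; 1)
    (3; 1)
    (3; 1)
    (4; 1)


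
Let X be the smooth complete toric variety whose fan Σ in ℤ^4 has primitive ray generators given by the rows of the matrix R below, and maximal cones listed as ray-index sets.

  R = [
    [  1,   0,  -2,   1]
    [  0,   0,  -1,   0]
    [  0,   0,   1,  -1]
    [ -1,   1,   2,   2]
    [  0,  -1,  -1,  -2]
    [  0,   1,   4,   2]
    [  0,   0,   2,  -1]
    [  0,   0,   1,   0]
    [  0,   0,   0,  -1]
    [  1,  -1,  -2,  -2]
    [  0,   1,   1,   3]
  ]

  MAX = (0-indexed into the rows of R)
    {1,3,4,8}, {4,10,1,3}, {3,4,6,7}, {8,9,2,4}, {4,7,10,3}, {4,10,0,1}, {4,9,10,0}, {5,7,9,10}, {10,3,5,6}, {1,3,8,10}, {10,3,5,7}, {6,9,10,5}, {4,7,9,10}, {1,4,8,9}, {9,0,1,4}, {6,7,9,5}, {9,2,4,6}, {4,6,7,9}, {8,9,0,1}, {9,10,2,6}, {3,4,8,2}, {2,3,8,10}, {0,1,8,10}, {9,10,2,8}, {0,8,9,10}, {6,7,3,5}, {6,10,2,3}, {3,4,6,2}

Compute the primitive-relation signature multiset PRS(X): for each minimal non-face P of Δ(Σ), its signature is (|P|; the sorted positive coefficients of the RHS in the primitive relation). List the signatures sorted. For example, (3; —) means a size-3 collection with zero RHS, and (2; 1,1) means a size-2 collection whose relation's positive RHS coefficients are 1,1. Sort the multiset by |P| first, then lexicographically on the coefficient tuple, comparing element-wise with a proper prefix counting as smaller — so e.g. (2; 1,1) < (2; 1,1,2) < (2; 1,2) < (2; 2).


22 minimal non-faces of Δ(Σ) (on 11 rays):

  P={1,7}:  v_{1} + v_{7} = 0  ⟹  sig = (2; —)
  P={3,9}:  v_{3} + v_{9} = 0  ⟹  sig = (2; —)
  P={1,2}:  v_{1} + v_{2} = v_{8}  ⟹  sig = (2; 1)
  P={1,6}:  v_{1} + v_{6} = v_{2}  ⟹  sig = (2; 1)
  P={2,7}:  v_{2} + v_{7} = v_{6}  ⟹  sig = (2; 1)
  P={7,8}:  v_{7} + v_{8} = v_{2}  ⟹  sig = (2; 1)
  P={0,3}:  v_{0} + v_{3} = v_{1} + v_{10}  ⟹  sig = (2; 1,1)
  P={0,7}:  v_{0} + v_{7} = v_{9} + v_{10}  ⟹  sig = (2; 1,1)
  P={1,5}:  v_{1} + v_{5} = v_{6} + v_{10}  ⟹  sig = (2; 1,1)
  P={0,2}:  v_{0} + v_{2} = v_{8} + v_{9} + v_{10}  ⟹  sig = (2; 1,1,1)
  P={0,6}:  v_{0} + v_{6} = v_{2} + v_{9} + v_{10}  ⟹  sig = (2; 1,1,1)
  P={5,8}:  v_{5} + v_{8} = v_{2} + v_{6} + v_{10}  ⟹  sig = (2; 1,1,1)
  P={0,5}:  v_{0} + v_{5} = v_{6} + v_{9} + 2·v_{10}  ⟹  sig = (2; 1,1,2)
  P={2,5}:  v_{2} + v_{5} = 2·v_{6} + v_{10}  ⟹  sig = (2; 1,2)
  P={6,8}:  v_{6} + v_{8} = 2·v_{2}  ⟹  sig = (2; 2)
  P={4,5}:  v_{4} + v_{5} = 3·v_{7}  ⟹  sig = (2; 3)
  P={4,8,10}:  v_{4} + v_{8} + v_{10} = 0  ⟹  sig = (3; —)
  P={1,9,10}:  v_{1} + v_{9} + v_{10} = v_{0}  ⟹  sig = (3; 1)
  P={2,4,10}:  v_{2} + v_{4} + v_{10} = v_{7}  ⟹  sig = (3; 1)
  P={6,7,10}:  v_{6} + v_{7} + v_{10} = v_{5}  ⟹  sig = (3; 1)
  P={0,4,8}:  v_{0} + v_{4} + v_{8} = v_{1} + v_{9}  ⟹  sig = (3; 1,1)
  P={4,6,10}:  v_{4} + v_{6} + v_{10} = 2·v_{7}  ⟹  sig = (3; 2)

Signatures (|P|; sorted positive RHS coefficients), sorted:
    |P|=2: 16 collections, coeffs (), (), (1), (1), (1), (1), (1,1), (1,1), (1,1), (1,1,1), (1,1,1), (1,1,1), (1,1,2), (1,2), (2), (3)
    |P|=3: 6 collections, coeffs (), (1), (1), (1), (1,1), (2)


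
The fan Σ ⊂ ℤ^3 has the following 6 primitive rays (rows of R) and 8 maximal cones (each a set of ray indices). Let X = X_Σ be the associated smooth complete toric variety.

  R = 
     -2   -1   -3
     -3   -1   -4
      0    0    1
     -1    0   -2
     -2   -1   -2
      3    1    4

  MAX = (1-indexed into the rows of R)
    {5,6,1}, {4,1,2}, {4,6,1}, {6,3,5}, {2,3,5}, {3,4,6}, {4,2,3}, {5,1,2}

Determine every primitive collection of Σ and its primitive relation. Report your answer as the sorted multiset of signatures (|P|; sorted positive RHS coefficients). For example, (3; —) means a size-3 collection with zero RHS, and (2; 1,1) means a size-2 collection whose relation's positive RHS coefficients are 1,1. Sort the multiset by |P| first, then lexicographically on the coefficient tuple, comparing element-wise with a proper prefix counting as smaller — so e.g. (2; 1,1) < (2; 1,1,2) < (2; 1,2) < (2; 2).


3 collections generate NE(X_Σ); each relation:

  P={2,6}:  v_{2} + v_{6} = 0  ⇒ sig = (2; —)
  P={1,3}:  v_{1} + v_{3} = v_{5}  ⇒ sig = (2; 1)
  P={4,5}:  v_{4} + v_{5} = v_{2}  ⇒ sig = (2; 1)

Signatures (|P|; sorted positive RHS coefficients), sorted:
{ (2; —),  (2; 1) ×2 }


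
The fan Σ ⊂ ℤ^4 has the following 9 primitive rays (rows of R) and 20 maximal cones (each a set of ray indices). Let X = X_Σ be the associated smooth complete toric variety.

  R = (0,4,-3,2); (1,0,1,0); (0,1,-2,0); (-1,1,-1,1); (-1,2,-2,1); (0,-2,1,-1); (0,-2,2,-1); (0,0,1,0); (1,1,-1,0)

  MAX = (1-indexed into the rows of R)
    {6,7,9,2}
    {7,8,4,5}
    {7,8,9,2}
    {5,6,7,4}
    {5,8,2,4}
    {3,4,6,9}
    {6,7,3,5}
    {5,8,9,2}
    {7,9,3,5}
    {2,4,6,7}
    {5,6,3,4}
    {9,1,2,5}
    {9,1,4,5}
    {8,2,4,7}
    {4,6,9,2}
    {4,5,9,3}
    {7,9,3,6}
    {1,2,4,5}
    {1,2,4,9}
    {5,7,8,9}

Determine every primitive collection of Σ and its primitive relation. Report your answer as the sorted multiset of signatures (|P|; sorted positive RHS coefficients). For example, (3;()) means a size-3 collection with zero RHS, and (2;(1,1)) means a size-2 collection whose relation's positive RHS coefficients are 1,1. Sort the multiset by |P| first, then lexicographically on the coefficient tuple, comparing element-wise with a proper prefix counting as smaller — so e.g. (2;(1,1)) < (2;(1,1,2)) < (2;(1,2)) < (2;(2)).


Primitive collections (14):

  P = {2,3}:  v_{2} + v_{3} = v_{9}  ⇒ sig = (2;(1))
  P = {6,8}:  v_{6} + v_{8} = v_{7}  ⇒ sig = (2;(1))
  P = {1,6}:  v_{1} + v_{6} = v_{4} + v_{9}  ⇒ sig = (2;(1,1))
  P = {1,7}:  v_{1} + v_{7} = v_{2} + v_{5}  ⇒ sig = (2;(1,1))
  P = {3,8}:  v_{3} + v_{8} = v_{5} + v_{7} + v_{9}  ⇒ sig = (2;(1,1,1))
  P = {1,3}:  v_{1} + v_{3} = v_{4} + v_{5} + 2·v_{9}  ⇒ sig = (2;(1,1,2))
  P = {1,8}:  v_{1} + v_{8} = 2·v_{2} + 2·v_{5}  ⇒ sig = (2;(2,2))
  P = {2,5,6}:  v_{2} + v_{5} + v_{6} = 0  ⇒ sig = (3;())
  P = {4,7,9}:  v_{4} + v_{7} + v_{9} = 0  ⇒ sig = (3;())
  P = {2,5,7}:  v_{2} + v_{5} + v_{7} = v_{8}  ⇒ sig = (3;(1))
  P = {5,6,9}:  v_{5} + v_{6} + v_{9} = v_{3}  ⇒ sig = (3;(1))
  P = {3,4,7}:  v_{3} + v_{4} + v_{7} = v_{5} + v_{6}  ⇒ sig = (3;(1,1))
  P = {4,8,9}:  v_{4} + v_{8} + v_{9} = v_{2} + v_{5}  ⇒ sig = (3;(1,1))
  P = {2,4,5,9}:  v_{2} + v_{4} + v_{5} + v_{9} = v_{1}  ⇒ sig = (4;(1))

Hence PRS(X_Σ) =
    (2;(1))
    (2;(1))
    (2;(1,1))
    (2;(1,1))
    (2;(1,1,1))
    (2;(1,1,2))
    (2;(2,2))
    (3;())
    (3;())
    (3;(1))
    (3;(1))
    (3;(1,1))
    (3;(1,1))
    (4;(1))


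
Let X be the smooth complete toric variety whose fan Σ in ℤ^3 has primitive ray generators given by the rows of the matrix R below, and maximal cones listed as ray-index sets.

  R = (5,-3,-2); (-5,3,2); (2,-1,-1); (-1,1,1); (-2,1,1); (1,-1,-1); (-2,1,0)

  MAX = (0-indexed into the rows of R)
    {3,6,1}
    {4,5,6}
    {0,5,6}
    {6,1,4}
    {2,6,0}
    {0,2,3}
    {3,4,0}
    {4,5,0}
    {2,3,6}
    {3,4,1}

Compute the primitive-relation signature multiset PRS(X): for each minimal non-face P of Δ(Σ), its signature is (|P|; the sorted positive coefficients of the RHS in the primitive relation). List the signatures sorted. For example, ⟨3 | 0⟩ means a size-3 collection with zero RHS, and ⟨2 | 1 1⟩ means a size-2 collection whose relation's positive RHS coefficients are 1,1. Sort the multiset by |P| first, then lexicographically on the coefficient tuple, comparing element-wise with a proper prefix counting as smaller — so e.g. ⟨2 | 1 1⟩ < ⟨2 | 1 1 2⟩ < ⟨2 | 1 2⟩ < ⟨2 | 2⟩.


Minimal non-faces — 9 found among 7 rays, 10 max cones:

  • {0,1}:  v_{0} + v_{1} = 0  ⇒ sig = ⟨2 | 0⟩
  • {2,4}:  v_{2} + v_{4} = 0  ⇒ sig = ⟨2 | 0⟩
  • {3,5}:  v_{3} + v_{5} = 0  ⇒ sig = ⟨2 | 0⟩
  • {1,2}:  v_{1} + v_{2} = v_{3} + v_{6}  ⇒ sig = ⟨2 | 1 1⟩
  • {1,5}:  v_{1} + v_{5} = v_{4} + v_{6}  ⇒ sig = ⟨2 | 1 1⟩
  • {2,5}:  v_{2} + v_{5} = v_{0} + v_{6}  ⇒ sig = ⟨2 | 1 1⟩
  • {0,3,6}:  v_{0} + v_{3} + v_{6} = v_{2}  ⇒ sig = ⟨3 | 1⟩
  • {0,4,6}:  v_{0} + v_{4} + v_{6} = v_{5}  ⇒ sig = ⟨3 | 1⟩
  • {3,4,6}:  v_{3} + v_{4} + v_{6} = v_{1}  ⇒ sig = ⟨3 | 1⟩

so the primitive-relation signature multiset is
    |P|=2: 6 collections, coeffs (), (), (), (1,1), (1,1), (1,1)
    |P|=3: 3 collections, coeffs (1), (1), (1)


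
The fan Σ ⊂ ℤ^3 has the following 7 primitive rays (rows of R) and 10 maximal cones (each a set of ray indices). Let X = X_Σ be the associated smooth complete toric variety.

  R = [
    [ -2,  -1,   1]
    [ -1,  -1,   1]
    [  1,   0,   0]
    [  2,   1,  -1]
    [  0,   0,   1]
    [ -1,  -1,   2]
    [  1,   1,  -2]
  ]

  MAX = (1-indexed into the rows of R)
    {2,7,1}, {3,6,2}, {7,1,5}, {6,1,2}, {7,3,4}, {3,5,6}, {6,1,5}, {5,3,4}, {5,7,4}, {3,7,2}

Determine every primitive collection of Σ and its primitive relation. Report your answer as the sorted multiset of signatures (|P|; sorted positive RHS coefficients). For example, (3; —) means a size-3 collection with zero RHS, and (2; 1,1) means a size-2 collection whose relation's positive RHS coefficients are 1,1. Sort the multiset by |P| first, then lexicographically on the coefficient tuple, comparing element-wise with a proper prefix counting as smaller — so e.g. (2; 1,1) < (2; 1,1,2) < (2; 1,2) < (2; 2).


The 7 primitive collections of Σ (r=7, n=3):

  {1,4}:  v_{1} + v_{4} = 0  →  sig = (2; —)
  {6,7}:  v_{6} + v_{7} = 0  →  sig = (2; —)
  {1,3}:  v_{1} + v_{3} = v_{2}  →  sig = (2; 1)
  {2,4}:  v_{2} + v_{4} = v_{3}  →  sig = (2; 1)
  {2,5}:  v_{2} + v_{5} = v_{6}  →  sig = (2; 1)
  {4,6}:  v_{4} + v_{6} = v_{3} + v_{5}  →  sig = (2; 1,1)
  {3,5,7}:  v_{3} + v_{5} + v_{7} = v_{4}  →  sig = (3; 1)

Signatures (|P|; sorted positive RHS coefficients), sorted:
{ (2; —) ×2,  (2; 1) ×3,  (2; 1,1),  (3; 1) }


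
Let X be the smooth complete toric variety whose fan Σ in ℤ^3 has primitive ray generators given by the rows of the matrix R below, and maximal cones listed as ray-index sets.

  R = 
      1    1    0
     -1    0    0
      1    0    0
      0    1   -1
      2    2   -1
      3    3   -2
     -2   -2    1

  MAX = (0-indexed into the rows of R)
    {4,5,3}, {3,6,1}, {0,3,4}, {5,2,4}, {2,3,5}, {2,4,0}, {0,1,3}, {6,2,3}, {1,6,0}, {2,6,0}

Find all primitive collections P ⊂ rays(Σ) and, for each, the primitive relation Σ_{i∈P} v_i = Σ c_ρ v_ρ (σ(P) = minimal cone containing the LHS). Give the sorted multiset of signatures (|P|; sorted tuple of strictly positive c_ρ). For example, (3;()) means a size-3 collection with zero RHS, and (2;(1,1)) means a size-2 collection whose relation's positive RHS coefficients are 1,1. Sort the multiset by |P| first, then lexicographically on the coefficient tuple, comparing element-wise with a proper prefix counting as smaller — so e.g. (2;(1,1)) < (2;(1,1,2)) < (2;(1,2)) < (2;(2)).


Σ has 9 primitive collections:

  {1,2}:  v_{1} + v_{2} = 0  →  sig = (2;())
  {4,6}:  v_{4} + v_{6} = 0  →  sig = (2;())
  {1,4}:  v_{1} + v_{4} = v_{0} + v_{3}  →  sig = (2;(1,1))
  {1,5}:  v_{1} + v_{5} = v_{3} + v_{4}  →  sig = (2;(1,1))
  {5,6}:  v_{5} + v_{6} = v_{2} + v_{3}  →  sig = (2;(1,1))
  {0,5}:  v_{0} + v_{5} = 2·v_{4}  →  sig = (2;(2))
  {0,2,3}:  v_{0} + v_{2} + v_{3} = v_{4}  →  sig = (3;(1))
  {0,3,6}:  v_{0} + v_{3} + v_{6} = v_{1}  →  sig = (3;(1))
  {2,3,4}:  v_{2} + v_{3} + v_{4} = v_{5}  →  sig = (3;(1))

Hence PRS(X_Σ) =
{ (2;()) ×2,  (2;(1,1)) ×3,  (2;(2)),  (3;(1)) ×3 }


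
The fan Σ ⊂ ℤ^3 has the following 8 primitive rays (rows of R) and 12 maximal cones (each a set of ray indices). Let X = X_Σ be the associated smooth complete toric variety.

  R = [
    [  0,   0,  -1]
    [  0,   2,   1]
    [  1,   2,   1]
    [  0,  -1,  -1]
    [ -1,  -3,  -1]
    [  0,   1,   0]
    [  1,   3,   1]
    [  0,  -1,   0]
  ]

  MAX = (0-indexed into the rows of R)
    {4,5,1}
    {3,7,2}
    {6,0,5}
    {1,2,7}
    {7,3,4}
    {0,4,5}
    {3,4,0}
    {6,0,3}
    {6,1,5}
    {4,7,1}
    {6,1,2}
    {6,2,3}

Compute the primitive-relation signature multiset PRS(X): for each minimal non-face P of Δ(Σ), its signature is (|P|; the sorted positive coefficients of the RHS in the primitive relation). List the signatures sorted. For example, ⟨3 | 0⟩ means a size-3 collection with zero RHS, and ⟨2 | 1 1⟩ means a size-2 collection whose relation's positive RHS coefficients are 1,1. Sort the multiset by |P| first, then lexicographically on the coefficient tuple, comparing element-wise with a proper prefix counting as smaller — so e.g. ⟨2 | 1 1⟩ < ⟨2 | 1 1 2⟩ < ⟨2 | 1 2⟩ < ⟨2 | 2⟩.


Σ has 10 primitive collections:

  {4,6}:  v_{4} + v_{6} = 0 ; sig = ⟨2 | 0⟩
  {5,7}:  v_{5} + v_{7} = 0 ; sig = ⟨2 | 0⟩
  {0,7}:  v_{0} + v_{7} = v_{3} ; sig = ⟨2 | 1⟩
  {1,3}:  v_{1} + v_{3} = v_{5} ; sig = ⟨2 | 1⟩
  {2,4}:  v_{2} + v_{4} = v_{7} ; sig = ⟨2 | 1⟩
  {2,5}:  v_{2} + v_{5} = v_{6} ; sig = ⟨2 | 1⟩
  {3,5}:  v_{3} + v_{5} = v_{0} ; sig = ⟨2 | 1⟩
  {6,7}:  v_{6} + v_{7} = v_{2} ; sig = ⟨2 | 1⟩
  {0,2}:  v_{0} + v_{2} = v_{3} + v_{6} ; sig = ⟨2 | 1 1⟩
  {0,1}:  v_{0} + v_{1} = 2·v_{5} ; sig = ⟨2 | 2⟩

Signatures (|P|; sorted positive RHS coefficients), sorted:
[⟨2 | 0⟩, ⟨2 | 0⟩, ⟨2 | 1⟩, ⟨2 | 1⟩, ⟨2 | 1⟩, ⟨2 | 1⟩, ⟨2 | 1⟩, ⟨2 | 1⟩, ⟨2 | 1 1⟩, ⟨2 | 2⟩]


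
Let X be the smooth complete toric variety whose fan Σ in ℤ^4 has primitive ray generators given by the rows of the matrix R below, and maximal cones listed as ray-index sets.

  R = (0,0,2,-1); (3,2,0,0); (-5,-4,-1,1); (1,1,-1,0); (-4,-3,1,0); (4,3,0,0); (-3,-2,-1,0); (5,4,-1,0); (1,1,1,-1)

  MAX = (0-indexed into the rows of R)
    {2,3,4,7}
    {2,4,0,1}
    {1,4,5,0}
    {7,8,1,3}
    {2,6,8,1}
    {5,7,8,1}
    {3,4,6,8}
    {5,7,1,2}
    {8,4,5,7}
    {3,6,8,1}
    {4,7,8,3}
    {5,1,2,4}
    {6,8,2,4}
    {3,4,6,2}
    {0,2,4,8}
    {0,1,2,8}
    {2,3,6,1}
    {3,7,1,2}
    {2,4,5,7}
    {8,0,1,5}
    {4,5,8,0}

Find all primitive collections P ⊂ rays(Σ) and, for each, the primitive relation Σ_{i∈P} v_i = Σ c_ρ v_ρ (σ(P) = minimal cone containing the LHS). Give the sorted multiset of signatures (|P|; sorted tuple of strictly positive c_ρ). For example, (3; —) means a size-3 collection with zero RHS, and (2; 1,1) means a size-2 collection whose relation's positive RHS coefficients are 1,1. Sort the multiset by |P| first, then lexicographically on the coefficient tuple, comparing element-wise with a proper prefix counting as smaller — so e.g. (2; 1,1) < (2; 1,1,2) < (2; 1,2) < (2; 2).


Minimal non-faces — 14 found among 9 rays, 21 max cones:

  • {0,3}:  v_{0} + v_{3} = v_{8}  ⇒ sig = (2; 1)
  • {3,5}:  v_{3} + v_{5} = v_{7}  ⇒ sig = (2; 1)
  • {5,6}:  v_{5} + v_{6} = v_{3}  ⇒ sig = (2; 1)
  • {0,7}:  v_{0} + v_{7} = v_{5} + v_{8}  ⇒ sig = (2; 1,1)
  • {0,6}:  v_{0} + v_{6} = v_{2} + 2·v_{8}  ⇒ sig = (2; 1,2)
  • {6,7}:  v_{6} + v_{7} = 2·v_{3}  ⇒ sig = (2; 2)
  • {1,3,4}:  v_{1} + v_{3} + v_{4} = 0  ⇒ sig = (3; —)
  • {2,5,8}:  v_{2} + v_{5} + v_{8} = 0  ⇒ sig = (3; —)
  • {1,4,7}:  v_{1} + v_{4} + v_{7} = v_{5}  ⇒ sig = (3; 1)
  • {1,4,8}:  v_{1} + v_{4} + v_{8} = v_{0}  ⇒ sig = (3; 1)
  • {2,3,8}:  v_{2} + v_{3} + v_{8} = v_{6}  ⇒ sig = (3; 1)
  • {2,7,8}:  v_{2} + v_{7} + v_{8} = v_{3}  ⇒ sig = (3; 1)
  • {0,2,5}:  v_{0} + v_{2} + v_{5} = v_{1} + v_{4}  ⇒ sig = (3; 1,1)
  • {1,4,6}:  v_{1} + v_{4} + v_{6} = v_{2} + v_{8}  ⇒ sig = (3; 1,1)

so the primitive-relation signature multiset is
    |P|=2: 6 collections, coeffs (1), (1), (1), (1,1), (1,2), (2)
    |P|=3: 8 collections, coeffs (), (), (1), (1), (1), (1), (1,1), (1,1)


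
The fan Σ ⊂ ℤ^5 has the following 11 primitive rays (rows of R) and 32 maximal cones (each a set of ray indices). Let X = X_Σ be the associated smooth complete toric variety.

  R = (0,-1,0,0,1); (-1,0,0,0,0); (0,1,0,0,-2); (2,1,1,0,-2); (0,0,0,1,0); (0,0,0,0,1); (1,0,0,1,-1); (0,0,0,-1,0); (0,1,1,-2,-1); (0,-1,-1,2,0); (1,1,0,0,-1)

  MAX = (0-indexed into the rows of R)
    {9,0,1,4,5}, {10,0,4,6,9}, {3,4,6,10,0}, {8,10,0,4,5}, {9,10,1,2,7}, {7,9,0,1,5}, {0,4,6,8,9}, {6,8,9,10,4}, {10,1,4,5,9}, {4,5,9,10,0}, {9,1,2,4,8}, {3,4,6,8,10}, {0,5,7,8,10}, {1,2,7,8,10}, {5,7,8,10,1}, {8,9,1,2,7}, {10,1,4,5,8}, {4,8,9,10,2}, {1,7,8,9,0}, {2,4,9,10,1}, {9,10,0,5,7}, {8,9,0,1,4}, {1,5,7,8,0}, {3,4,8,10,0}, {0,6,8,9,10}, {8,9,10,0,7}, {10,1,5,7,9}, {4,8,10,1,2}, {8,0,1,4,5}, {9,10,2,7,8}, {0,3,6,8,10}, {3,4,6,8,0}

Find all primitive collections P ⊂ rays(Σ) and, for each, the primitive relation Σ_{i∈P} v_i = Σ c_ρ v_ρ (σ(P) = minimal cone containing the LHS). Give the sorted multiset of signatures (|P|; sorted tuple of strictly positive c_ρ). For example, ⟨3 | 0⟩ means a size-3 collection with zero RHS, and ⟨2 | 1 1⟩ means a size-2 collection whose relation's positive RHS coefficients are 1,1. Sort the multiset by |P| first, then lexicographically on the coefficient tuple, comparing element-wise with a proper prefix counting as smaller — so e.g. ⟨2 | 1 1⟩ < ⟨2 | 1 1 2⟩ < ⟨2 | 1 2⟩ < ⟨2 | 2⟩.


Minimal non-faces — 17 found among 11 rays, 32 max cones:

  {4,7}:  v_{4} + v_{7} = 0  so sig = ⟨2 | 0⟩
  {0,2}:  v_{0} + v_{2} = v_{8} + v_{9}  so sig = ⟨2 | 1 1⟩
  {2,5}:  v_{2} + v_{5} = v_{1} + v_{10}  so sig = ⟨2 | 1 1⟩
  {1,3}:  v_{1} + v_{3} = v_{4} + v_{6} + v_{8}  so sig = ⟨2 | 1 1 1⟩
  {1,6}:  v_{1} + v_{6} = v_{4} + v_{8} + v_{9}  so sig = ⟨2 | 1 1 1⟩
  {5,6}:  v_{5} + v_{6} = v_{0} + v_{4} + v_{10}  so sig = ⟨2 | 1 1 1⟩
  {3,7}:  v_{3} + v_{7} = v_{0} + v_{6} + v_{8} + v_{10}  so sig = ⟨2 | 1 1 1 1⟩
  {6,7}:  v_{6} + v_{7} = v_{0} + v_{8} + v_{9} + v_{10}  so sig = ⟨2 | 1 1 1 1⟩
  {2,3}:  v_{2} + v_{3} = v_{4} + v_{6} + 2·v_{8} + v_{9} + v_{10}  so sig = ⟨2 | 1 1 1 1 2⟩
  {2,6}:  v_{2} + v_{6} = v_{4} + 2·v_{8} + 2·v_{9} + v_{10}  so sig = ⟨2 | 1 1 2 2⟩
  {3,5}:  v_{3} + v_{5} = 2·v_{0} + 2·v_{4} + v_{8} + 2·v_{10}  so sig = ⟨2 | 1 2 2 2⟩
  {3,9}:  v_{3} + v_{9} = 2·v_{6}  so sig = ⟨2 | 2⟩
  {0,1,10}:  v_{0} + v_{1} + v_{10} = 0  so sig = ⟨3 | 0⟩
  {5,8,9}:  v_{5} + v_{8} + v_{9} = 0  so sig = ⟨3 | 0⟩
  {1,8,9,10}:  v_{1} + v_{8} + v_{9} + v_{10} = v_{2}  so sig = ⟨4 | 1⟩
  {0,4,6,8,10}:  v_{0} + v_{4} + v_{6} + v_{8} + v_{10} = v_{3}  so sig = ⟨5 | 1⟩
  {0,4,8,9,10}:  v_{0} + v_{4} + v_{8} + v_{9} + v_{10} = v_{6}  so sig = ⟨5 | 1⟩

Signatures (|P|; sorted positive RHS coefficients), sorted:
    ⟨2 | 0⟩
    ⟨2 | 1 1⟩
    ⟨2 | 1 1⟩
    ⟨2 | 1 1 1⟩
    ⟨2 | 1 1 1⟩
    ⟨2 | 1 1 1⟩
    ⟨2 | 1 1 1 1⟩
    ⟨2 | 1 1 1 1⟩
    ⟨2 | 1 1 1 1 2⟩
    ⟨2 | 1 1 2 2⟩
    ⟨2 | 1 2 2 2⟩
    ⟨2 | 2⟩
    ⟨3 | 0⟩
    ⟨3 | 0⟩
    ⟨4 | 1⟩
    ⟨5 | 1⟩
    ⟨5 | 1⟩
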